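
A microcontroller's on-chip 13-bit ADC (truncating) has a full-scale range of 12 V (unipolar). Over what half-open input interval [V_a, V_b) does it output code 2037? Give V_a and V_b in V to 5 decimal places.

LSB = 12/2^13 = 1.465 mV.
V_a = V_low + 2037·LSB = 2.98389 V; V_b = V_low + 2038·LSB = 2.98535 V.

[2.98389 V, 2.98535 V)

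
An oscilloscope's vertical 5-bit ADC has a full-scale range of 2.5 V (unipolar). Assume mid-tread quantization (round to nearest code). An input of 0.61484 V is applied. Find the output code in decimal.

Full-scale span = 2.5 V; LSB = 2.5/2^5 = 78.125 mV.
Input sits at 7.870 steps above V_low.
Round → code 8.

code 8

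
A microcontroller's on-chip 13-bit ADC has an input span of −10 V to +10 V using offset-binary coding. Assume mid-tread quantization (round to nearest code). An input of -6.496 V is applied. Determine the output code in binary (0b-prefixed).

code 0b10110011011 (decimal 1435)

LSB = 20 V / 8192 = 2.441 mV.
Input sits at 1435.238 steps above V_low.
So the output code is 1435.
In binary (0b-prefixed): 0b10110011011.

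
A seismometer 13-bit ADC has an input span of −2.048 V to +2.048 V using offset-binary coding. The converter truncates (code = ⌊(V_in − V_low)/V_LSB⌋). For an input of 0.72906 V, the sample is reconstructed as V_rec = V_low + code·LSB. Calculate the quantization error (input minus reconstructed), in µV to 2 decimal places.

60.00 µV

LSB = 4.096/2^13 = 0.500 mV.
(0.72906 − (−2.048))/0.0005 = 5554.1200; ⌊·⌋ gives code 5554.
Code 5554 maps back to (−2.048) + 5554×0.0005 V = 0.729 V.
Error = 0.72906 − 0.729 = 6e-05 V = 60.00 µV.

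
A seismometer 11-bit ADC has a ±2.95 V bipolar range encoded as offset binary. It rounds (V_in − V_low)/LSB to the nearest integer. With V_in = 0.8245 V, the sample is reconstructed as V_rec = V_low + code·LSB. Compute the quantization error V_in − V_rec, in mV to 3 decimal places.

LSB = 5.9/2^11 = 2.881 mV.
(V_in − V_low)/LSB = (0.8245 − (−2.95))/0.00288086 = 1310.1993 → code 1310 (round).
Reconstructed: 0.82392578 V.
Error = 0.8245 − 0.82392578 = 0.000574219 V = 0.574 mV.

0.574 mV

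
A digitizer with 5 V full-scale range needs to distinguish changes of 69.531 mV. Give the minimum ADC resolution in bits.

Number of steps required ≥ 5 V / 69.531 mV = 71.91.
Need 2^N ≥ 71.91; 2^6 = 64, 2^7 = 128.
Minimum N = 7.

7 bits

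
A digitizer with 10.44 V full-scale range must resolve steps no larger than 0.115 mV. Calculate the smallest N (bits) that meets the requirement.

Number of steps required ≥ 10.44 V / 0.115 mV = 90782.61.
Need 2^N ≥ 90782.61; 2^16 = 65536, 2^17 = 131072.
Minimum N = 17.

17 bits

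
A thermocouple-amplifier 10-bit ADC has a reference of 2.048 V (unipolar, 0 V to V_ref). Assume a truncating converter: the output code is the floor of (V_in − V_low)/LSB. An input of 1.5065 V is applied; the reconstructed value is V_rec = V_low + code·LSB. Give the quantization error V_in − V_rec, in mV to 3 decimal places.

Step size: 2.048 V ÷ 2^10 = 2.000 mV.
(1.5065 − 0)/0.002 = 753.2500; ⌊·⌋ gives code 753.
Reconstructed: 1.506 V.
Difference: 0.0005 V → 0.500 mV.

0.500 mV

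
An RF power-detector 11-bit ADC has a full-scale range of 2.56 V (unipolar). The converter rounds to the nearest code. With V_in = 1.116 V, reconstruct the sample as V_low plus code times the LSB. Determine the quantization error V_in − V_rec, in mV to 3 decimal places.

Step size: 2.56 V ÷ 2^11 = 1.250 mV.
(V_in − V_low)/LSB = (1.116 − 0)/0.00125 = 892.8000 → code 893 (round).
V_rec = 0 + 893·0.00125 = 1.11625 V.
Error = 1.116 − 1.11625 = -0.00025 V = -0.250 mV.

-0.250 mV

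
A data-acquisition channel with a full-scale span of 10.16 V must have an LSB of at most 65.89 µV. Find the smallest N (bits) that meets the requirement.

18 bits

Number of steps required ≥ 10.16 V / 65.89 µV = 154196.39.
Need 2^N ≥ 154196.39; 2^17 = 131072, 2^18 = 262144.
Minimum N = 18.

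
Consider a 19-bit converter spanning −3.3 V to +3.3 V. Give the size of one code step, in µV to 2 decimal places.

12.59 µV

Full-scale span = 6.6 V.
LSB = 6.6 / 2^19 = 6.6 / 524288 = 1.25885e-05 V = 12.59 µV.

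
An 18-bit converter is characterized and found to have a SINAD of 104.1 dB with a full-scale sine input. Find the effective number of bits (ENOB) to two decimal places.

17.00 bits

ENOB = (SINAD − 1.76) / 6.02 = (104.1 − 1.76)/6.02 = 17.000.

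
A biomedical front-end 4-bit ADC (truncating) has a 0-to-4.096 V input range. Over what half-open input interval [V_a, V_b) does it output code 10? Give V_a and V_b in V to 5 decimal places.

LSB = 4.096/2^4 = 256.000 mV.
V_a = V_low + 10·LSB = 2.56 V; V_b = V_low + 11·LSB = 2.816 V.

[2.56000 V, 2.81600 V)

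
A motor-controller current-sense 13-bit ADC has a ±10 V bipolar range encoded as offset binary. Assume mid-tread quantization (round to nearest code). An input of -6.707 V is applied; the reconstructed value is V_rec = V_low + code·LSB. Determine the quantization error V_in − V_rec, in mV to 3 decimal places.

One LSB is 20 V / 8192 = 2.441 mV.
(V_in − V_low)/LSB = (-6.707 − (−10))/0.00244141 = 1348.8128 → code 1349 (round).
V_rec = (−10) + 1349·0.00244141 = -6.706543 V.
V_in − V_rec = -0.000457031 V = -0.457 mV.

-0.457 mV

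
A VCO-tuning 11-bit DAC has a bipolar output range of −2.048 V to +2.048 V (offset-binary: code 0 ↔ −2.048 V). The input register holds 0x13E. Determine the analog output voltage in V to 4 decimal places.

-1.4120 V

LSB = 4.096 V / 2^11 = 2.000 mV.
Code 0x13E = 318 decimal.
V_out = (−2.048) + 318 × 0.002 V = -1.412 V.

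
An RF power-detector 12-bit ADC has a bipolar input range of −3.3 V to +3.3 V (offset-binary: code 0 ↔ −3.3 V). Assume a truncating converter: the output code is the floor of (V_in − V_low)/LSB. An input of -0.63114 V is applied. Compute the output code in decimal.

code 1656

Full-scale span = 6.6 V; LSB = 6.6/2^12 = 1.611 mV.
Input sits at 1656.311 steps above V_low.
So the output code is 1656.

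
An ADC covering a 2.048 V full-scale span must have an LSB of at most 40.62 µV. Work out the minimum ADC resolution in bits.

Number of steps required ≥ 2.048 V / 40.62 µV = 50418.51.
Need 2^N ≥ 50418.51; 2^15 = 32768, 2^16 = 65536.
Minimum N = 16.

16 bits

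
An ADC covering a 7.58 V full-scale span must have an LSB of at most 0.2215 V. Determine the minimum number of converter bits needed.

6 bits

Number of steps required ≥ 7.58 V / 0.2215 V = 34.22.
Need 2^N ≥ 34.22; 2^5 = 32, 2^6 = 64.
Minimum N = 6.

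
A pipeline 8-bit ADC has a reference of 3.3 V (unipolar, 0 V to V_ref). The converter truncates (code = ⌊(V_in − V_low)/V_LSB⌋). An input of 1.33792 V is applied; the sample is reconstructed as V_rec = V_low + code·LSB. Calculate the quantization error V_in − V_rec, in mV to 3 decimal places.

10.186 mV

Step size: 3.3 V ÷ 2^8 = 12.891 mV.
Scaled input = 103.7902 LSBs, so code = 103.
Reconstructed: 1.3277344 V.
Error = 1.33792 − 1.3277344 = 0.0101856 V = 10.186 mV.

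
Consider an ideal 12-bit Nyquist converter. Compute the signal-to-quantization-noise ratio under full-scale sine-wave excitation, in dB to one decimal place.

74.0 dB

SNR ≈ 6.02·N + 1.76 dB = 6.02·12 + 1.76 = 74.00 dB.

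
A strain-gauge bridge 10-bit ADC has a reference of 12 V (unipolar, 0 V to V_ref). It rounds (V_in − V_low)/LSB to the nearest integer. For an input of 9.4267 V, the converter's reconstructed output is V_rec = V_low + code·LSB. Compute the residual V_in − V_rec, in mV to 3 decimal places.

LSB = 12/2^10 = 11.719 mV.
Scaled input = 804.4117 LSBs, so code = 804.
Reconstructed: 9.421875 V.
Error = 9.4267 − 9.421875 = 0.004825 V = 4.825 mV.

4.825 mV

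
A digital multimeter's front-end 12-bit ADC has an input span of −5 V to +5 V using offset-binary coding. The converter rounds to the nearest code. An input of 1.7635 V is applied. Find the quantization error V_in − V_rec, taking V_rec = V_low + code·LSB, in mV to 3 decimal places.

0.805 mV

LSB = 10/2^12 = 2.441 mV.
(V_in − V_low)/LSB = (1.7635 − (−5))/0.00244141 = 2770.3296 → code 2770 (round).
Reconstructed: 1.7626953 V.
Error = 1.7635 − 1.7626953 = 0.000804687 V = 0.805 mV.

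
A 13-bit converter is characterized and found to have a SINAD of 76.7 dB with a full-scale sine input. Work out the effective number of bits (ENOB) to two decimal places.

12.45 bits

ENOB = (SINAD − 1.76) / 6.02 = (76.7 − 1.76)/6.02 = 12.449.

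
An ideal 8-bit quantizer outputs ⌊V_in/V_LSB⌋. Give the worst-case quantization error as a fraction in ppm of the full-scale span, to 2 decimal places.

Truncating → worst-case error = 1 LSB = V_FS/2^8, so 1e+06/256 = 3906.25 ppm of full scale.

3906.25 ppm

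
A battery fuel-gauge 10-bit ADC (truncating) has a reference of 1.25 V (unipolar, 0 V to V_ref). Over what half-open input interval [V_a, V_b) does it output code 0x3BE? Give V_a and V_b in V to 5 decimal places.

LSB = 1.25/2^10 = 1.221 mV.
Code 0x3BE = 958 decimal.
V_a = V_low + 958·LSB = 1.16943 V; V_b = V_low + 959·LSB = 1.17065 V.

[1.16943 V, 1.17065 V)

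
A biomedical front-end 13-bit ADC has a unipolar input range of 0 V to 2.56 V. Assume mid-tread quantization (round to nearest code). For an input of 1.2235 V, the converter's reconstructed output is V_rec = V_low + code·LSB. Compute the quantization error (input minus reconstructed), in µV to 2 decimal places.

One LSB is 2.56 V / 8192 = 312.50 µV.
Scaled input = 3915.2000 LSBs, so code = 3915.
V_rec = 0 + 3915·0.0003125 = 1.2234375 V.
V_in − V_rec = 6.25e-05 V = 62.50 µV.

62.50 µV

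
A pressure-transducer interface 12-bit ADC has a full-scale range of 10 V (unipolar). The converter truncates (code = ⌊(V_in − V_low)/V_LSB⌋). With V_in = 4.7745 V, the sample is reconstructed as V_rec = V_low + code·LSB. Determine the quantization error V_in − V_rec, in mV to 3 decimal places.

LSB = 10/2^12 = 2.441 mV.
(4.7745 − 0)/0.00244141 = 1955.6352; ⌊·⌋ gives code 1955.
Code 1955 maps back to 0 + 1955×0.00244141 V = 4.7729492 V.
V_in − V_rec = 0.00155078 V = 1.551 mV.

1.551 mV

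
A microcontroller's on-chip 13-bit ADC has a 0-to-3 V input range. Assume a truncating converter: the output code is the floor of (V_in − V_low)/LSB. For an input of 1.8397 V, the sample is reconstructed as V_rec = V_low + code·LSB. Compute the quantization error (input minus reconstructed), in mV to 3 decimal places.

0.222 mV

LSB = 3/2^13 = 366.21 µV.
Scaled input = 5023.6075 LSBs, so code = 5023.
V_rec = 0 + 5023·0.000366211 = 1.8394775 V.
V_in − V_rec = 0.000222461 V = 0.222 mV.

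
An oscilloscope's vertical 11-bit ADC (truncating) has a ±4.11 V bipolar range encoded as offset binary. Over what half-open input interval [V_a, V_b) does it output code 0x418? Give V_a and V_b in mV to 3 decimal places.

[96.328 mV, 100.342 mV)

LSB = 8.22/2^11 = 4.014 mV.
Code 0x418 = 1048 decimal.
V_a = V_low + 1048·LSB = 0.0963281 V; V_b = V_low + 1049·LSB = 0.100342 V.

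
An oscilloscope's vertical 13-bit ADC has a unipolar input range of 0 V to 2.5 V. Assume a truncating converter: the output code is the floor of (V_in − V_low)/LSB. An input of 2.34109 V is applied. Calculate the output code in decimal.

code 7671

With 8192 levels over 2.5 V, one step is 305.18 µV.
(V_in − V_low)/LSB = (2.34109 − 0) / 0.000305176 = 7671.284.
Floor → code 7671.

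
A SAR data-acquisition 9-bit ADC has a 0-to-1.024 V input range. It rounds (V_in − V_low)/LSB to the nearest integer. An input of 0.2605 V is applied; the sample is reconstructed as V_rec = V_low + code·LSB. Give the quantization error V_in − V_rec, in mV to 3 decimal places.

One LSB is 1.024 V / 512 = 2.000 mV.
(0.2605 − 0)/0.002 = 130.2500; round gives code 130.
V_rec = 0 + 130·0.002 = 0.26 V.
Error = 0.2605 − 0.26 = 0.0005 V = 0.500 mV.

0.500 mV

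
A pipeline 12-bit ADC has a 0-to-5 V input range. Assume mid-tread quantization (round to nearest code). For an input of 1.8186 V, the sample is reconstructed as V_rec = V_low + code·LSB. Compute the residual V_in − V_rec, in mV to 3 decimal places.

-0.248 mV

Step size: 5 V ÷ 2^12 = 1.221 mV.
(V_in − V_low)/LSB = (1.8186 − 0)/0.0012207 = 1489.7971 → code 1490 (round).
V_rec = 0 + 1490·0.0012207 = 1.8188477 V.
Difference: -0.000247656 V → -0.248 mV.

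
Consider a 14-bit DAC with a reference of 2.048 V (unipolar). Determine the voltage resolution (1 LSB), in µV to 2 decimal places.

125.00 µV

Full-scale span = 2.048 V.
LSB = 2.048 / 2^14 = 2.048 / 16384 = 0.000125 V = 125.00 µV.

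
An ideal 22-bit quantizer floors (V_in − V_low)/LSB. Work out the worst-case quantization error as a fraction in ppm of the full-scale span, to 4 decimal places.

0.2384 ppm

Truncating → worst-case error = 1 LSB = V_FS/2^22, so 1e+06/4194304 = 0.238419 ppm of full scale.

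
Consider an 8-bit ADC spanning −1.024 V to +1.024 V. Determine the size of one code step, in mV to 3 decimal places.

8.000 mV

Full-scale span = 2.048 V.
LSB = 2.048 / 2^8 = 2.048 / 256 = 0.008 V = 8.000 mV.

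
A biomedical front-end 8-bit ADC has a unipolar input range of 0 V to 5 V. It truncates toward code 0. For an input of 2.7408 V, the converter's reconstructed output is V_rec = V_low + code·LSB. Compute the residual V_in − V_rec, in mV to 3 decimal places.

LSB = 5/2^8 = 19.531 mV.
(2.7408 − 0)/0.0195312 = 140.3290; ⌊·⌋ gives code 140.
V_rec = 0 + 140·0.0195312 = 2.734375 V.
V_in − V_rec = 0.006425 V = 6.425 mV.

6.425 mV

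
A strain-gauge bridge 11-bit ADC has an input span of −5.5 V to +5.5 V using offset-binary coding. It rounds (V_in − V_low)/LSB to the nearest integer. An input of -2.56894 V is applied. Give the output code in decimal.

LSB = 11 V / 2048 = 5.371 mV.
Input sits at 545.710 steps above V_low.
So the output code is 546.

code 546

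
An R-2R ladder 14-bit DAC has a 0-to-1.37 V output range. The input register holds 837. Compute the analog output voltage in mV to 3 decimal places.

LSB = 1.37 V / 2^14 = 83.62 µV.
V_out = 0 + 837 × 8.36182e-05 V = 0.0699884 V.
= 69.988 mV.

69.988 mV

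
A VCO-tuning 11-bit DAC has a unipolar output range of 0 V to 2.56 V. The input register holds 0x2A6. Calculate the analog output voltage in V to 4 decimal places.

LSB = 2.56 V / 2^11 = 1.250 mV.
Code 0x2A6 = 678 decimal.
V_out = 0 + 678 × 0.00125 V = 0.8475 V.

0.8475 V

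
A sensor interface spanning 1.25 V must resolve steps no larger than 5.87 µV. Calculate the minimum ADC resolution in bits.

18 bits

Number of steps required ≥ 1.25 V / 5.87 µV = 212947.19.
Need 2^N ≥ 212947.19; 2^17 = 131072, 2^18 = 262144.
Minimum N = 18.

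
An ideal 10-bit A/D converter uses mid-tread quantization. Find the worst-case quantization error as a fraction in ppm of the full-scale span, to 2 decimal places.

Rounding → worst-case error = ½ LSB = V_FS/2^11, so 1e+06/2048 = 488.281 ppm of full scale.

488.28 ppm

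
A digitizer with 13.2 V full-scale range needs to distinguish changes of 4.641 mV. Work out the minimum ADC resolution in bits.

Number of steps required ≥ 13.2 V / 4.641 mV = 2844.21.
Need 2^N ≥ 2844.21; 2^11 = 2048, 2^12 = 4096.
Minimum N = 12.

12 bits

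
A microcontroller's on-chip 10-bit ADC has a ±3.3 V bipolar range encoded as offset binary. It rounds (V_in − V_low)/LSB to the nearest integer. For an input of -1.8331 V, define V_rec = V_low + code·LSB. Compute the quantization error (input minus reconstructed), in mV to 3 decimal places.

LSB = 6.6/2^10 = 6.445 mV.
Scaled input = 227.5918 LSBs, so code = 228.
Reconstructed: -1.8304688 V.
Error = -1.8331 − (−1.8304688) = -0.00263125 V = -2.631 mV.

-2.631 mV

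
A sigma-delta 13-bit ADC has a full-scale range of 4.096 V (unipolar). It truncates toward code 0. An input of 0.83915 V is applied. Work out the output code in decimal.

With 8192 levels over 4.096 V, one step is 0.500 mV.
Input sits at 1678.300 steps above V_low.
⌊·⌋(1678.300) = 1678.

code 1678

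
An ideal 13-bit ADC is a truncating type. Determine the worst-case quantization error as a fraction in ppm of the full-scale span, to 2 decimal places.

122.07 ppm

Truncating → worst-case error = 1 LSB = V_FS/2^13, so 1e+06/8192 = 122.07 ppm of full scale.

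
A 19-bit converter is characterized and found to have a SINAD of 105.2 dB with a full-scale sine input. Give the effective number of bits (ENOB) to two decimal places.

ENOB = (SINAD − 1.76) / 6.02 = (105.2 − 1.76)/6.02 = 17.183.

17.18 bits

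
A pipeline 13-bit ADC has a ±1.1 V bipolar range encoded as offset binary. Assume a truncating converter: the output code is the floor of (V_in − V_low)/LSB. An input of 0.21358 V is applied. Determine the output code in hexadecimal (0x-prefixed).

code 0x131B (decimal 4891)

Full-scale span = 2.2 V; LSB = 2.2/2^13 = 268.55 µV.
Input sits at 4891.294 steps above V_low.
Floor → code 4891.
In hexadecimal (0x-prefixed): 0x131B.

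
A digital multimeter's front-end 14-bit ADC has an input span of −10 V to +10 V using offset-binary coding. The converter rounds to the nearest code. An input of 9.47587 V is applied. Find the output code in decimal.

code 15955

Full-scale span = 20 V; LSB = 20/2^14 = 1.221 mV.
Input sits at 15954.633 steps above V_low.
So the output code is 15955.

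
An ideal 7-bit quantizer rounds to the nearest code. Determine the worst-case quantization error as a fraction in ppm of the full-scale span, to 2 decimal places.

3906.25 ppm

Rounding → worst-case error = ½ LSB = V_FS/2^8, so 1e+06/256 = 3906.25 ppm of full scale.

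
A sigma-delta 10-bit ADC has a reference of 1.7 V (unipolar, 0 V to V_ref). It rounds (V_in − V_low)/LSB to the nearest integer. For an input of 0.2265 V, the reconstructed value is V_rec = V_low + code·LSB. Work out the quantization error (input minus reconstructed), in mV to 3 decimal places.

0.719 mV

Step size: 1.7 V ÷ 2^10 = 1.660 mV.
(0.2265 − 0)/0.00166016 = 136.4329; round gives code 136.
V_rec = 0 + 136·0.00166016 = 0.22578125 V.
Difference: 0.00071875 V → 0.719 mV.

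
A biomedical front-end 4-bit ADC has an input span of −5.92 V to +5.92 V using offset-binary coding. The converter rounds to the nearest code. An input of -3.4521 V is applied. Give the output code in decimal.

code 3

With 16 levels over 11.84 V, one step is 0.7400 V.
(-3.4521 − (−5.92)) / 0.74 = 3.335 LSBs.
Round → code 3.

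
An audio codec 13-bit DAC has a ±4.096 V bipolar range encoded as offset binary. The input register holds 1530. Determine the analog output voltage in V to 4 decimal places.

LSB = 8.192 V / 2^13 = 1.000 mV.
V_out = (−4.096) + 1530 × 0.001 V = -2.566 V.

-2.5660 V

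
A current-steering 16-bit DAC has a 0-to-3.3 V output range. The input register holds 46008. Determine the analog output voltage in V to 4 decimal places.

LSB = 3.3 V / 2^16 = 50.35 µV.
V_out = 0 + 46008 × 5.0354e-05 V = 2.31669 V.

2.3167 V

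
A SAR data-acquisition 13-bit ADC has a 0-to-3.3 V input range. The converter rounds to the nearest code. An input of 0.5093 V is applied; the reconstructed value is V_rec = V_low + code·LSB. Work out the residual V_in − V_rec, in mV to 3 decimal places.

0.120 mV

Step size: 3.3 V ÷ 2^13 = 402.83 µV.
(0.5093 − 0)/0.000402832 = 1264.2987; round gives code 1264.
Reconstructed: 0.50917969 V.
Error = 0.5093 − 0.50917969 = 0.000120313 V = 0.120 mV.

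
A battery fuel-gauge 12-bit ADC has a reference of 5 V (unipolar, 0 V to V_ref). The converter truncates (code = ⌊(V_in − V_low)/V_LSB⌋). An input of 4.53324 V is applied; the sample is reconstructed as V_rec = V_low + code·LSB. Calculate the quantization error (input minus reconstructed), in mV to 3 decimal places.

0.769 mV

One LSB is 5 V / 4096 = 1.221 mV.
(V_in − V_low)/LSB = (4.53324 − 0)/0.0012207 = 3713.6302 → code 3713 (floor).
Code 3713 maps back to 0 + 3713×0.0012207 V = 4.5324707 V.
Error = 4.53324 − 4.5324707 = 0.000769297 V = 0.769 mV.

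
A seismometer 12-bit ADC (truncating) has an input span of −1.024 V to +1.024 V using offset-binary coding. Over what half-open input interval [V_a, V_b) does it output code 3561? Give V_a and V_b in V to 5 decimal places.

[0.75650 V, 0.75700 V)

LSB = 2.048/2^12 = 0.500 mV.
V_a = V_low + 3561·LSB = 0.7565 V; V_b = V_low + 3562·LSB = 0.757 V.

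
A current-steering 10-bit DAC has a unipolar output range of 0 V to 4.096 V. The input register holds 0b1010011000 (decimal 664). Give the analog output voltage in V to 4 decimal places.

2.6560 V

LSB = 4.096 V / 2^10 = 4.000 mV.
Code 0b1010011000 = 664 decimal.
V_out = 0 + 664 × 0.004 V = 2.656 V.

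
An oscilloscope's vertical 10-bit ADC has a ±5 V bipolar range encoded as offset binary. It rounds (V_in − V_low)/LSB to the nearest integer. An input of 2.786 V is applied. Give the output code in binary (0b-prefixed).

code 0b1100011101 (decimal 797)

Full-scale span = 10 V; LSB = 10/2^10 = 9.766 mV.
(V_in − V_low)/LSB = (2.786 − (−5)) / 0.00976562 = 797.286.
So the output code is 797.
In binary (0b-prefixed): 0b1100011101.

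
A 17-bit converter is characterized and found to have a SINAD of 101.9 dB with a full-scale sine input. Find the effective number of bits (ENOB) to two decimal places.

16.63 bits

ENOB = (SINAD − 1.76) / 6.02 = (101.9 − 1.76)/6.02 = 16.635.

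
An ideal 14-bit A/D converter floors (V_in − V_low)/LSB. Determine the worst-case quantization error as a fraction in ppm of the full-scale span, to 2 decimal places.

61.04 ppm

Truncating → worst-case error = 1 LSB = V_FS/2^14, so 1e+06/16384 = 61.0352 ppm of full scale.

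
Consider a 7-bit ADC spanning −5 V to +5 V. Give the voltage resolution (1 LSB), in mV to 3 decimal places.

Full-scale span = 10 V.
LSB = 10 / 2^7 = 10 / 128 = 0.078125 V = 78.125 mV.

78.125 mV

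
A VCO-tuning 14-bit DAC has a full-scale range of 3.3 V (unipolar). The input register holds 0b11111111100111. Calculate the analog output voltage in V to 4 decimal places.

LSB = 3.3 V / 2^14 = 201.42 µV.
Code 0b11111111100111 = 16359 decimal.
V_out = 0 + 16359 × 0.000201416 V = 3.29496 V.

3.2950 V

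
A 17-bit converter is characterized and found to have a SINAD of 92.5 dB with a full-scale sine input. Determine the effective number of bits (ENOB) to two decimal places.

ENOB = (SINAD − 1.76) / 6.02 = (92.5 − 1.76)/6.02 = 15.073.

15.07 bits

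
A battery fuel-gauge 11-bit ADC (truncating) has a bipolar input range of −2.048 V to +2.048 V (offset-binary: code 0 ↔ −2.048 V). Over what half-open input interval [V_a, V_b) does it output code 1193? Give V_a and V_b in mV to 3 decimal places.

LSB = 4.096/2^11 = 2.000 mV.
V_a = V_low + 1193·LSB = 0.338 V; V_b = V_low + 1194·LSB = 0.34 V.

[338.000 mV, 340.000 mV)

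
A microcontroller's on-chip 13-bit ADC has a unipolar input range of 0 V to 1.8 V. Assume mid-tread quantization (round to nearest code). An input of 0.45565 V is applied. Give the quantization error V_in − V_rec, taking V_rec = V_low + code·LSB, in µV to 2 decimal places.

-62.89 µV

LSB = 1.8/2^13 = 219.73 µV.
Scaled input = 2073.7138 LSBs, so code = 2074.
Code 2074 maps back to 0 + 2074×0.000219727 V = 0.45571289 V.
Error = 0.45565 − 0.45571289 = -6.28906e-05 V = -62.89 µV.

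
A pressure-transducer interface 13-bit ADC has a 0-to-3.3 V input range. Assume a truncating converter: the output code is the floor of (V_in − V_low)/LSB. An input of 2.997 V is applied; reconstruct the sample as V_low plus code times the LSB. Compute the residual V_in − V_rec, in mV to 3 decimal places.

0.333 mV

Step size: 3.3 V ÷ 2^13 = 402.83 µV.
Scaled input = 7439.8255 LSBs, so code = 7439.
Code 7439 maps back to 0 + 7439×0.000402832 V = 2.9966675 V.
Error = 2.997 − 2.9966675 = 0.00033252 V = 0.333 mV.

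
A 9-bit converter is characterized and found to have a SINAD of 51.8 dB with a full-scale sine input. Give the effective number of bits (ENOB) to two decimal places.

ENOB = (SINAD − 1.76) / 6.02 = (51.8 − 1.76)/6.02 = 8.312.

8.31 bits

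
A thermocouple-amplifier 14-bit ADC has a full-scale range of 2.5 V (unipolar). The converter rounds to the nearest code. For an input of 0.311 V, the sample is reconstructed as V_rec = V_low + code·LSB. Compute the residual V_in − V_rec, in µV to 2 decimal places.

25.88 µV

Step size: 2.5 V ÷ 2^14 = 152.59 µV.
Scaled input = 2038.1696 LSBs, so code = 2038.
Code 2038 maps back to 0 + 2038×0.000152588 V = 0.31097412 V.
V_in − V_rec = 2.58789e-05 V = 25.88 µV.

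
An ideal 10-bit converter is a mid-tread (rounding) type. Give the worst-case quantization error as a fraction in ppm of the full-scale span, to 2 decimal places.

Rounding → worst-case error = ½ LSB = V_FS/2^11, so 1e+06/2048 = 488.281 ppm of full scale.

488.28 ppm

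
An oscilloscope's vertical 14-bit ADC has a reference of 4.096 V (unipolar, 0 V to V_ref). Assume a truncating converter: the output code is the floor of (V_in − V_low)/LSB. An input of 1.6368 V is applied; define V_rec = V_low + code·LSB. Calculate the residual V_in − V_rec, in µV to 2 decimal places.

LSB = 4.096/2^14 = 250.00 µV.
Scaled input = 6547.2000 LSBs, so code = 6547.
V_rec = 0 + 6547·0.00025 = 1.63675 V.
Error = 1.6368 − 1.63675 = 5e-05 V = 50.00 µV.

50.00 µV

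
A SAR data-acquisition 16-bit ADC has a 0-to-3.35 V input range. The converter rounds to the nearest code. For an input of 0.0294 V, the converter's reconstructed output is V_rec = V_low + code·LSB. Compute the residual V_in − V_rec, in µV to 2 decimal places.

7.76 µV

LSB = 3.35/2^16 = 51.12 µV.
Scaled input = 575.1518 LSBs, so code = 575.
V_rec = 0 + 575·5.11169e-05 = 0.029392242 V.
V_in − V_rec = 7.75757e-06 V = 7.76 µV.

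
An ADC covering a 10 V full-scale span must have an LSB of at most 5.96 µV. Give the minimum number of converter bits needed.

21 bits

Number of steps required ≥ 10 V / 5.96 µV = 1677852.35.
Need 2^N ≥ 1677852.35; 2^20 = 1048576, 2^21 = 2097152.
Minimum N = 21.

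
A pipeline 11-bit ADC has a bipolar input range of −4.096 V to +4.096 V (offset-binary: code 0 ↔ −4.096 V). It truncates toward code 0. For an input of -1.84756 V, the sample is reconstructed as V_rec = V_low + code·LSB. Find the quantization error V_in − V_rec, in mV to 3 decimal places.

Step size: 8.192 V ÷ 2^11 = 4.000 mV.
Scaled input = 562.1100 LSBs, so code = 562.
V_rec = (−4.096) + 562·0.004 = -1.848 V.
V_in − V_rec = 0.00044 V = 0.440 mV.

0.440 mV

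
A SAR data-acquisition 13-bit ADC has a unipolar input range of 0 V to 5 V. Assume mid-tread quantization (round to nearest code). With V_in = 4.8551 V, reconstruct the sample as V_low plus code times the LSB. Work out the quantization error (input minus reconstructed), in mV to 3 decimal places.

Step size: 5 V ÷ 2^13 = 0.610 mV.
(4.8551 − 0)/0.000610352 = 7954.5958; round gives code 7955.
Code 7955 maps back to 0 + 7955×0.000610352 V = 4.8553467 V.
Error = 4.8551 − 4.8553467 = -0.00024668 V = -0.247 mV.

-0.247 mV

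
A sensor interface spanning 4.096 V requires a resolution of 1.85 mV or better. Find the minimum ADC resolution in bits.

Number of steps required ≥ 4.096 V / 1.85 mV = 2214.05.
Need 2^N ≥ 2214.05; 2^11 = 2048, 2^12 = 4096.
Minimum N = 12.

12 bits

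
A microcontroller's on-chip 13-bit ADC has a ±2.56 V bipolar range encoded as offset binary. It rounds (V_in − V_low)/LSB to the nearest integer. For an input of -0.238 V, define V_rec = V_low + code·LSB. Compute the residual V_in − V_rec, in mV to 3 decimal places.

Step size: 5.12 V ÷ 2^13 = 0.625 mV.
Scaled input = 3715.2000 LSBs, so code = 3715.
Code 3715 maps back to (−2.56) + 3715×0.000625 V = -0.238125 V.
Error = -0.238 − (−0.238125) = 0.000125 V = 0.125 mV.

0.125 mV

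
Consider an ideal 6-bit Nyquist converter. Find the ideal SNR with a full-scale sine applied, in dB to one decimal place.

SNR ≈ 6.02·N + 1.76 dB = 6.02·6 + 1.76 = 37.88 dB.

37.9 dB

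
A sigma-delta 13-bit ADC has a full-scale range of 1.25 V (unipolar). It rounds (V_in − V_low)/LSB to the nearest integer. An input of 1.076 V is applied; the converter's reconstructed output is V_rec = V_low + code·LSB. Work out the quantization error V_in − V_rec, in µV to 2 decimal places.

-49.80 µV

One LSB is 1.25 V / 8192 = 152.59 µV.
(V_in − V_low)/LSB = (1.076 − 0)/0.000152588 = 7051.6736 → code 7052 (round).
V_rec = 0 + 7052·0.000152588 = 1.0760498 V.
Error = 1.076 − 1.0760498 = -4.98047e-05 V = -49.80 µV.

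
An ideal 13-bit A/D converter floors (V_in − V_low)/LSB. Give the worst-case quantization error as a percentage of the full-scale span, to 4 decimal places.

0.0122 %

Truncating → worst-case error = 1 LSB = V_FS/2^13, so 100/8192 = 0.012207 % of full scale.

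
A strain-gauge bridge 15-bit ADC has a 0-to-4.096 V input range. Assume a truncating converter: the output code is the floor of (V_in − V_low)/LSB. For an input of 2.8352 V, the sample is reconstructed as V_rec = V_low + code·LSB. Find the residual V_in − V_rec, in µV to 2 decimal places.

Step size: 4.096 V ÷ 2^15 = 125.00 µV.
(V_in − V_low)/LSB = (2.8352 − 0)/0.000125 = 22681.6000 → code 22681 (floor).
Reconstructed: 2.835125 V.
Difference: 7.5e-05 V → 75.00 µV.

75.00 µV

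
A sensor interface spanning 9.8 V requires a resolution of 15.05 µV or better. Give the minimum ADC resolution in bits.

Number of steps required ≥ 9.8 V / 15.05 µV = 651162.79.
Need 2^N ≥ 651162.79; 2^19 = 524288, 2^20 = 1048576.
Minimum N = 20.

20 bits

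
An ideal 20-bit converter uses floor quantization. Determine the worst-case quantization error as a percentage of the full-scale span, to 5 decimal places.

Truncating → worst-case error = 1 LSB = V_FS/2^20, so 100/1048576 = 9.53674e-05 % of full scale.

0.00010 %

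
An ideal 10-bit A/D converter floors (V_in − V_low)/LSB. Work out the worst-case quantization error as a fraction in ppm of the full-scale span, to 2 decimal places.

976.56 ppm

Truncating → worst-case error = 1 LSB = V_FS/2^10, so 1e+06/1024 = 976.562 ppm of full scale.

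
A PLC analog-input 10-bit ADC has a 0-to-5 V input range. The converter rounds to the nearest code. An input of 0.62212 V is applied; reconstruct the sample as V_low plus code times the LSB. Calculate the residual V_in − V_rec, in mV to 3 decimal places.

Step size: 5 V ÷ 2^10 = 4.883 mV.
(V_in − V_low)/LSB = (0.62212 − 0)/0.00488281 = 127.4102 → code 127 (round).
V_rec = 0 + 127·0.00488281 = 0.62011719 V.
Error = 0.62212 − 0.62011719 = 0.00200281 V = 2.003 mV.

2.003 mV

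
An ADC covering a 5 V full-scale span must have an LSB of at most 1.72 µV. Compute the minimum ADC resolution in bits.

22 bits

Number of steps required ≥ 5 V / 1.72 µV = 2906976.74.
Need 2^N ≥ 2906976.74; 2^21 = 2097152, 2^22 = 4194304.
Minimum N = 22.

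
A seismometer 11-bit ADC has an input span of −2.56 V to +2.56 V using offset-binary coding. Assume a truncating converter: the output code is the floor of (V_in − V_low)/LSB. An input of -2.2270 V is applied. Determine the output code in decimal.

code 133

Full-scale span = 5.12 V; LSB = 5.12/2^11 = 2.500 mV.
(V_in − V_low)/LSB = (-2.2270 − (−2.56)) / 0.0025 = 133.200.
So the output code is 133.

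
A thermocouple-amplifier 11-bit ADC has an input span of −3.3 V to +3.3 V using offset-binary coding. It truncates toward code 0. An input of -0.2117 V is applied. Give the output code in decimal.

LSB = 6.6 V / 2048 = 3.223 mV.
(V_in − V_low)/LSB = (-0.2117 − (−3.3)) / 0.00322266 = 958.309.
⌊·⌋(958.309) = 958.

code 958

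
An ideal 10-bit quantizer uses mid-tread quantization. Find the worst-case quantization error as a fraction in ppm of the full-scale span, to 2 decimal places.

Rounding → worst-case error = ½ LSB = V_FS/2^11, so 1e+06/2048 = 488.281 ppm of full scale.

488.28 ppm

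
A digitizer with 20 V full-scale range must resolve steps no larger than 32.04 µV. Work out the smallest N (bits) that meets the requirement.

Number of steps required ≥ 20 V / 32.04 µV = 624219.73.
Need 2^N ≥ 624219.73; 2^19 = 524288, 2^20 = 1048576.
Minimum N = 20.

20 bits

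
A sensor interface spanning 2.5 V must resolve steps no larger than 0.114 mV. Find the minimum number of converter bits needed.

Number of steps required ≥ 2.5 V / 0.114 mV = 21929.82.
Need 2^N ≥ 21929.82; 2^14 = 16384, 2^15 = 32768.
Minimum N = 15.

15 bits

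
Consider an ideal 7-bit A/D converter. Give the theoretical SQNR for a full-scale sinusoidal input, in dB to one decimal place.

43.9 dB

SNR ≈ 6.02·N + 1.76 dB = 6.02·7 + 1.76 = 43.90 dB.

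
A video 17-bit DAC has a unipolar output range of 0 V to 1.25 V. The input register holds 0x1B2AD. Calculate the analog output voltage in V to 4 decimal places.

LSB = 1.25 V / 2^17 = 9.54 µV.
Code 0x1B2AD = 111277 decimal.
V_out = 0 + 111277 × 9.53674e-06 V = 1.06122 V.

1.0612 V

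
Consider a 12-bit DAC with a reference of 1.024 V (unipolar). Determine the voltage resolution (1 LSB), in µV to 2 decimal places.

250.00 µV

Full-scale span = 1.024 V.
LSB = 1.024 / 2^12 = 1.024 / 4096 = 0.00025 V = 250.00 µV.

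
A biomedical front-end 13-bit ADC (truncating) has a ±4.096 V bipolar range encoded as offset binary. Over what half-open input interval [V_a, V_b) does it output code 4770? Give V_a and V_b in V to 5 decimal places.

LSB = 8.192/2^13 = 1.000 mV.
V_a = V_low + 4770·LSB = 0.674 V; V_b = V_low + 4771·LSB = 0.675 V.

[0.67400 V, 0.67500 V)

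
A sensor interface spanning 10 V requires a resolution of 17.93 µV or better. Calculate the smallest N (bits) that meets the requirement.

20 bits

Number of steps required ≥ 10 V / 17.93 µV = 557724.48.
Need 2^N ≥ 557724.48; 2^19 = 524288, 2^20 = 1048576.
Minimum N = 20.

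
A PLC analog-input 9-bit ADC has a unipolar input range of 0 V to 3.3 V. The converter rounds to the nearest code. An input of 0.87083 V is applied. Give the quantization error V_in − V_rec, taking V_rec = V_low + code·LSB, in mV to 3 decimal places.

LSB = 3.3/2^9 = 6.445 mV.
(V_in − V_low)/LSB = (0.87083 − 0)/0.00644531 = 135.1106 → code 135 (round).
Code 135 maps back to 0 + 135×0.00644531 V = 0.87011719 V.
Error = 0.87083 − 0.87011719 = 0.000712813 V = 0.713 mV.

0.713 mV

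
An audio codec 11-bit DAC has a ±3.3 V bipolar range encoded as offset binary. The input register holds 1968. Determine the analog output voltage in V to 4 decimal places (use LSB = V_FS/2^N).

3.0422 V

LSB = 6.6 V / 2^11 = 3.223 mV.
V_out = (−3.3) + 1968 × 0.00322266 V = 3.04219 V.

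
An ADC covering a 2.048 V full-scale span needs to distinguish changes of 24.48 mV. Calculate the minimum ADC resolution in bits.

7 bits

Number of steps required ≥ 2.048 V / 24.48 mV = 83.66.
Need 2^N ≥ 83.66; 2^6 = 64, 2^7 = 128.
Minimum N = 7.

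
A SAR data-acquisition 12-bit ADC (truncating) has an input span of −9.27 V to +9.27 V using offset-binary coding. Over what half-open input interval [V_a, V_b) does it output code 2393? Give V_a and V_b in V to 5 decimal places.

[1.56160 V, 1.56612 V)

LSB = 18.54/2^12 = 4.526 mV.
V_a = V_low + 2393·LSB = 1.5616 V; V_b = V_low + 2394·LSB = 1.56612 V.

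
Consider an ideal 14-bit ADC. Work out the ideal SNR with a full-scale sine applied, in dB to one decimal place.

86.0 dB

SNR ≈ 6.02·N + 1.76 dB = 6.02·14 + 1.76 = 86.04 dB.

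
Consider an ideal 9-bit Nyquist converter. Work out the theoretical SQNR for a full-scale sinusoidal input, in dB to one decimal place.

55.9 dB

SNR ≈ 6.02·N + 1.76 dB = 6.02·9 + 1.76 = 55.94 dB.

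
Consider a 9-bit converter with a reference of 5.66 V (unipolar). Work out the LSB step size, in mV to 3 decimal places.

11.055 mV

Full-scale span = 5.66 V.
LSB = 5.66 / 2^9 = 5.66 / 512 = 0.0110547 V = 11.055 mV.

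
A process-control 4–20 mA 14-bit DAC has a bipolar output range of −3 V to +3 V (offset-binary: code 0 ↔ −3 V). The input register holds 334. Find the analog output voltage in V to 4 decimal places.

LSB = 6 V / 2^14 = 366.21 µV.
V_out = (−3) + 334 × 0.000366211 V = -2.87769 V.

-2.8777 V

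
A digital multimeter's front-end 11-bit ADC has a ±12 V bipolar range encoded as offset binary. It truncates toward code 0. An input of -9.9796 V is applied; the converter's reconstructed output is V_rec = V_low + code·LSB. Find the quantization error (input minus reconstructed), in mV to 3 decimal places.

One LSB is 24 V / 2048 = 11.719 mV.
Scaled input = 172.4075 LSBs, so code = 172.
Reconstructed: -9.984375 V.
Difference: 0.004775 V → 4.775 mV.

4.775 mV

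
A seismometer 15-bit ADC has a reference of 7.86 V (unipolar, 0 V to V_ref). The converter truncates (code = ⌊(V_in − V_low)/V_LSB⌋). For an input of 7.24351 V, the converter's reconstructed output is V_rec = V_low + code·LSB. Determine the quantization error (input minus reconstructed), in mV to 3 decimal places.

One LSB is 7.86 V / 32768 = 239.87 µV.
Scaled input = 30197.8799 LSBs, so code = 30197.
Reconstructed: 7.243299 V.
Error = 7.24351 − 7.243299 = 0.00021105 V = 0.211 mV.

0.211 mV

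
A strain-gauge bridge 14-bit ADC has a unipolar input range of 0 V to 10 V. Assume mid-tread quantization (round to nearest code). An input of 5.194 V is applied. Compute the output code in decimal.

LSB = 10 V / 16384 = 0.610 mV.
Input sits at 8509.850 steps above V_low.
Round → code 8510.

code 8510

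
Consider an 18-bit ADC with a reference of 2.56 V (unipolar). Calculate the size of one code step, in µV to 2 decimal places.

9.77 µV

Full-scale span = 2.56 V.
LSB = 2.56 / 2^18 = 2.56 / 262144 = 9.76563e-06 V = 9.77 µV.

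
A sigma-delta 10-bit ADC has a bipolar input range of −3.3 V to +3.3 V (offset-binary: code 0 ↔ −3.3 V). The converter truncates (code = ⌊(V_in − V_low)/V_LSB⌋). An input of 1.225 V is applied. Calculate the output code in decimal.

code 702

LSB = 6.6 V / 1024 = 6.445 mV.
Input sits at 702.061 steps above V_low.
Floor → code 702.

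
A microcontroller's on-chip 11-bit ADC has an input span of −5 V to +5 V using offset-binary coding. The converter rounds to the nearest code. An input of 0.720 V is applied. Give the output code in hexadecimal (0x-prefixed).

code 0x493 (decimal 1171)

LSB = 10 V / 2048 = 4.883 mV.
Input sits at 1171.456 steps above V_low.
round(1171.456) = 1171.
In hexadecimal (0x-prefixed): 0x493.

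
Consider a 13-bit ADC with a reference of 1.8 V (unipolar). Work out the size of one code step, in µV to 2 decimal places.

219.73 µV

Full-scale span = 1.8 V.
LSB = 1.8 / 2^13 = 1.8 / 8192 = 0.000219727 V = 219.73 µV.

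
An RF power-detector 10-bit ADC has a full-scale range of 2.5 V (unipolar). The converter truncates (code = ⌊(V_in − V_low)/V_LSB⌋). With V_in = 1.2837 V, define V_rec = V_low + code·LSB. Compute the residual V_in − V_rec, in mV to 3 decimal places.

1.962 mV

LSB = 2.5/2^10 = 2.441 mV.
(1.2837 − 0)/0.00244141 = 525.8035; ⌊·⌋ gives code 525.
Code 525 maps back to 0 + 525×0.00244141 V = 1.2817383 V.
Difference: 0.00196172 V → 1.962 mV.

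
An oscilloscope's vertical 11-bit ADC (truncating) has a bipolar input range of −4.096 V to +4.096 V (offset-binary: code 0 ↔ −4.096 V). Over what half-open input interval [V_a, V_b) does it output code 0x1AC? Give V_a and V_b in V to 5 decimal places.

LSB = 8.192/2^11 = 4.000 mV.
Code 0x1AC = 428 decimal.
V_a = V_low + 428·LSB = -2.384 V; V_b = V_low + 429·LSB = -2.38 V.

[-2.38400 V, -2.38000 V)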